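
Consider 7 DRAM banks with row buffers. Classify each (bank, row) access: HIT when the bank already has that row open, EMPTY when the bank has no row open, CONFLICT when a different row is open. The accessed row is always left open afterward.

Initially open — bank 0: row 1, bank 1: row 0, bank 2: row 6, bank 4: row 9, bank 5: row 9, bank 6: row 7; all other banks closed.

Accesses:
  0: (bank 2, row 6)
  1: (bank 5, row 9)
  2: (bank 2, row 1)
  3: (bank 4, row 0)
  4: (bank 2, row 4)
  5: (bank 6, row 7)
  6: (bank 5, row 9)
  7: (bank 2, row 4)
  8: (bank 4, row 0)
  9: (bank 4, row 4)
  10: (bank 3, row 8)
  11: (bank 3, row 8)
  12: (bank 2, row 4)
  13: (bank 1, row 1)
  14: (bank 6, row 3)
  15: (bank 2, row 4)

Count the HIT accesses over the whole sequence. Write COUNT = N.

#0 (2,6) H  (was 6)
#1 (5,9) H  (was 9)
#2 (2,1) C  (was 6)
#3 (4,0) C  (was 9)
#4 (2,4) C  (was 1)
#5 (6,7) H  (was 7)
#6 (5,9) H  (was 9)
#7 (2,4) H  (was 4)
#8 (4,0) H  (was 0)
#9 (4,4) C  (was 0)
#10 (3,8) E
#11 (3,8) H  (was 8)
#12 (2,4) H  (was 4)
#13 (1,1) C  (was 0)
#14 (6,3) C  (was 7)
#15 (2,4) H  (was 4)

COUNT = 9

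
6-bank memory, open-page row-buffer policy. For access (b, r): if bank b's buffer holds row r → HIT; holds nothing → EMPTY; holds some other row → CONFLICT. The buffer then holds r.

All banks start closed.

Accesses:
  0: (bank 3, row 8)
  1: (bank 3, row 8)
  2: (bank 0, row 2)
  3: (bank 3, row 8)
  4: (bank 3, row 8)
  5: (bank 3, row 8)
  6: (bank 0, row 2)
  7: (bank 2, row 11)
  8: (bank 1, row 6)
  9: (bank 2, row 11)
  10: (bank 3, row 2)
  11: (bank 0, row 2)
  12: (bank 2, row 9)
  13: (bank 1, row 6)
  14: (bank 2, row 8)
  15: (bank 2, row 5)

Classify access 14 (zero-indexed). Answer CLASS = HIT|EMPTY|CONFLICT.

CLASS = CONFLICT

0: bank 3 row 8 — prev None → EMPTY
1: bank 3 row 8 — prev 8 → HIT
2: bank 0 row 2 — prev None → EMPTY
3: bank 3 row 8 — prev 8 → HIT
4: bank 3 row 8 — prev 8 → HIT
5: bank 3 row 8 — prev 8 → HIT
6: bank 0 row 2 — prev 2 → HIT
7: bank 2 row 11 — prev None → EMPTY
8: bank 1 row 6 — prev None → EMPTY
9: bank 2 row 11 — prev 11 → HIT
10: bank 3 row 2 — prev 8 → CONFLICT
11: bank 0 row 2 — prev 2 → HIT
12: bank 2 row 9 — prev 11 → CONFLICT
13: bank 1 row 6 — prev 6 → HIT
14: bank 2 row 8 — prev 9 → CONFLICT
15: bank 2 row 5 — prev 8 → CONFLICT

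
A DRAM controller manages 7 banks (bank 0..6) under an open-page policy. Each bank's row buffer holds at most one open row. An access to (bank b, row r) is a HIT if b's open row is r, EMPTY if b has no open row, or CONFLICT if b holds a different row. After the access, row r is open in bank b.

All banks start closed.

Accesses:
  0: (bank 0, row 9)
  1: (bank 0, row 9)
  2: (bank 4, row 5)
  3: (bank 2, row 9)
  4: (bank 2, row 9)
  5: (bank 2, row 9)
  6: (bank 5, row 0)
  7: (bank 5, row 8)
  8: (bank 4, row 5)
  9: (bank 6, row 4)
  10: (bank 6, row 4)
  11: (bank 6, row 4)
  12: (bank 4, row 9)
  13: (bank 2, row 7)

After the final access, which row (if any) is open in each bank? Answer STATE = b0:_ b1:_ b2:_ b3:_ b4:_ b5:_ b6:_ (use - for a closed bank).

STATE = b0:9 b1:- b2:7 b3:- b4:9 b5:8 b6:4

  [0] b0 r9: no row ⇒ E
  [1] b0 r9: had r9 ⇒ H
  [2] b4 r5: no row ⇒ E
  [3] b2 r9: no row ⇒ E
  [4] b2 r9: had r9 ⇒ H
  [5] b2 r9: had r9 ⇒ H
  [6] b5 r0: no row ⇒ E
  [7] b5 r8: had r0 ⇒ C
  [8] b4 r5: had r5 ⇒ H
  [9] b6 r4: no row ⇒ E
  [10] b6 r4: had r4 ⇒ H
  [11] b6 r4: had r4 ⇒ H
  [12] b4 r9: had r5 ⇒ C
  [13] b2 r7: had r9 ⇒ C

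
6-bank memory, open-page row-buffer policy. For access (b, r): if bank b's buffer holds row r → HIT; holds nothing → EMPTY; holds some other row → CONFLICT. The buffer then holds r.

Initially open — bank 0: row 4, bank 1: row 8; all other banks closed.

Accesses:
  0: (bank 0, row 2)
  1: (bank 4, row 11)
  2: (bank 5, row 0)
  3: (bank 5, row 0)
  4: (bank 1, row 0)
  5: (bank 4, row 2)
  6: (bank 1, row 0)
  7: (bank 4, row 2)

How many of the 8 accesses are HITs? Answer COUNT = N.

COUNT = 3

0: bank 0 row 2 — prev 4 → CONFLICT
1: bank 4 row 11 — prev None → EMPTY
2: bank 5 row 0 — prev None → EMPTY
3: bank 5 row 0 — prev 0 → HIT
4: bank 1 row 0 — prev 8 → CONFLICT
5: bank 4 row 2 — prev 11 → CONFLICT
6: bank 1 row 0 — prev 0 → HIT
7: bank 4 row 2 — prev 2 → HIT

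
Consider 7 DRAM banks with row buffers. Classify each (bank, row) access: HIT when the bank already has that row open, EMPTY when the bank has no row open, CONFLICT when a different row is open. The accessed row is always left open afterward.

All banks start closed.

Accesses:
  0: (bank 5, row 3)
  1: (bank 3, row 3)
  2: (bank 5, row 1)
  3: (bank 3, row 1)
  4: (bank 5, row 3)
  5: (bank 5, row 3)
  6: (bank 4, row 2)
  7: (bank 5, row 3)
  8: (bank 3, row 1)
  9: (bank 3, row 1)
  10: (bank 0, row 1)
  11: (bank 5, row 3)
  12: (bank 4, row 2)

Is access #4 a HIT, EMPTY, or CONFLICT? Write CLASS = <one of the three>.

step 0: bank5 None->3 [EMPTY]
step 1: bank3 None->3 [EMPTY]
step 2: bank5 3->1 [CONFLICT]
step 3: bank3 3->1 [CONFLICT]
step 4: bank5 1->3 [CONFLICT]
step 5: bank5 3->3 [HIT]
step 6: bank4 None->2 [EMPTY]
step 7: bank5 3->3 [HIT]
step 8: bank3 1->1 [HIT]
step 9: bank3 1->1 [HIT]
step 10: bank0 None->1 [EMPTY]
step 11: bank5 3->3 [HIT]
step 12: bank4 2->2 [HIT]

CLASS = CONFLICT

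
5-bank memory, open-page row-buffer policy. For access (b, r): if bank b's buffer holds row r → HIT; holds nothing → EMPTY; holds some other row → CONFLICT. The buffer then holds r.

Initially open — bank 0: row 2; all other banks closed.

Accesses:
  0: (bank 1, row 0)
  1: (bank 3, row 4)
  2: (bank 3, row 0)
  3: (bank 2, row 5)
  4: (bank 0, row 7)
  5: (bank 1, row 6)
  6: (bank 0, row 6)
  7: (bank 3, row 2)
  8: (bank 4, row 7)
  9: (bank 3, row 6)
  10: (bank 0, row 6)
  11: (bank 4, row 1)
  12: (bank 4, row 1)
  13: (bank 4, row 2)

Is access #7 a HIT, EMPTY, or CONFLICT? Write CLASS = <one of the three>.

CLASS = CONFLICT

step 0: bank1 None->0 [EMPTY]
step 1: bank3 None->4 [EMPTY]
step 2: bank3 4->0 [CONFLICT]
step 3: bank2 None->5 [EMPTY]
step 4: bank0 2->7 [CONFLICT]
step 5: bank1 0->6 [CONFLICT]
step 6: bank0 7->6 [CONFLICT]
step 7: bank3 0->2 [CONFLICT]
step 8: bank4 None->7 [EMPTY]
step 9: bank3 2->6 [CONFLICT]
step 10: bank0 6->6 [HIT]
step 11: bank4 7->1 [CONFLICT]
step 12: bank4 1->1 [HIT]
step 13: bank4 1->2 [CONFLICT]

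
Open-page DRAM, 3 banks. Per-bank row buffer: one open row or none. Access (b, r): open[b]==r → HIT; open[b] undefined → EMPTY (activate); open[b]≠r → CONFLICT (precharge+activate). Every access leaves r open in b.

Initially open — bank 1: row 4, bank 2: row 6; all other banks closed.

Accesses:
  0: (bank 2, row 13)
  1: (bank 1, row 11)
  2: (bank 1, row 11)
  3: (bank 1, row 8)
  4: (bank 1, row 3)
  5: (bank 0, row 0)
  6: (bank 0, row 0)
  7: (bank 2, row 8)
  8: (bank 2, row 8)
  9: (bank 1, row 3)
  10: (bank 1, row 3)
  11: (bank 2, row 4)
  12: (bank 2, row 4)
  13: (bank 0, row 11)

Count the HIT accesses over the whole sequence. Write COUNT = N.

COUNT = 6

  [0] b2 r13: had r6 ⇒ C
  [1] b1 r11: had r4 ⇒ C
  [2] b1 r11: had r11 ⇒ H
  [3] b1 r8: had r11 ⇒ C
  [4] b1 r3: had r8 ⇒ C
  [5] b0 r0: no row ⇒ E
  [6] b0 r0: had r0 ⇒ H
  [7] b2 r8: had r13 ⇒ C
  [8] b2 r8: had r8 ⇒ H
  [9] b1 r3: had r3 ⇒ H
  [10] b1 r3: had r3 ⇒ H
  [11] b2 r4: had r8 ⇒ C
  [12] b2 r4: had r4 ⇒ H
  [13] b0 r11: had r0 ⇒ C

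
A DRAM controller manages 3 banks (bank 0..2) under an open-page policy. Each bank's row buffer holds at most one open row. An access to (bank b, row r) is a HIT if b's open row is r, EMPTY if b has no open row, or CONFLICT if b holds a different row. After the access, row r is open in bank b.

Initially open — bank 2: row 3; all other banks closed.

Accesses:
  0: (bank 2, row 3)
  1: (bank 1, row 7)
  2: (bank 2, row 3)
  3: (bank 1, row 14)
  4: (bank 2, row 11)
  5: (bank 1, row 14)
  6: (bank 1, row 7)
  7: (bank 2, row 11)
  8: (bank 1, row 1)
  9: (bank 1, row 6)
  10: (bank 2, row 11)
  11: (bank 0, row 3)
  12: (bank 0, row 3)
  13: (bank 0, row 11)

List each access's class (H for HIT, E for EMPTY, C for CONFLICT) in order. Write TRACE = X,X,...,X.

0: bank 2 row 3 — prev 3 → HIT
1: bank 1 row 7 — prev None → EMPTY
2: bank 2 row 3 — prev 3 → HIT
3: bank 1 row 14 — prev 7 → CONFLICT
4: bank 2 row 11 — prev 3 → CONFLICT
5: bank 1 row 14 — prev 14 → HIT
6: bank 1 row 7 — prev 14 → CONFLICT
7: bank 2 row 11 — prev 11 → HIT
8: bank 1 row 1 — prev 7 → CONFLICT
9: bank 1 row 6 — prev 1 → CONFLICT
10: bank 2 row 11 — prev 11 → HIT
11: bank 0 row 3 — prev None → EMPTY
12: bank 0 row 3 — prev 3 → HIT
13: bank 0 row 11 — prev 3 → CONFLICT

TRACE = H,E,H,C,C,H,C,H,C,C,H,E,H,C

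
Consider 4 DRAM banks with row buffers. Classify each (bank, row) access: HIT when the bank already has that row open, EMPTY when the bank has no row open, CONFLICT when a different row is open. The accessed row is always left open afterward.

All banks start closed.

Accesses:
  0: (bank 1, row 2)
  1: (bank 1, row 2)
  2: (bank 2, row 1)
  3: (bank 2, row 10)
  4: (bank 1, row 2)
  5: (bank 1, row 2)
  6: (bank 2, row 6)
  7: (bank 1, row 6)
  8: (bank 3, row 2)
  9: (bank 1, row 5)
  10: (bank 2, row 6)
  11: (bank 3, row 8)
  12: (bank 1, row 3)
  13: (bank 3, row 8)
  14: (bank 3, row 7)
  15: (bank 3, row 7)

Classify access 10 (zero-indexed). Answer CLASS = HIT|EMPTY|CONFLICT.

  [0] b1 r2: no row ⇒ E
  [1] b1 r2: had r2 ⇒ H
  [2] b2 r1: no row ⇒ E
  [3] b2 r10: had r1 ⇒ C
  [4] b1 r2: had r2 ⇒ H
  [5] b1 r2: had r2 ⇒ H
  [6] b2 r6: had r10 ⇒ C
  [7] b1 r6: had r2 ⇒ C
  [8] b3 r2: no row ⇒ E
  [9] b1 r5: had r6 ⇒ C
  [10] b2 r6: had r6 ⇒ H
  [11] b3 r8: had r2 ⇒ C
  [12] b1 r3: had r5 ⇒ C
  [13] b3 r8: had r8 ⇒ H
  [14] b3 r7: had r8 ⇒ C
  [15] b3 r7: had r7 ⇒ H

CLASS = HIT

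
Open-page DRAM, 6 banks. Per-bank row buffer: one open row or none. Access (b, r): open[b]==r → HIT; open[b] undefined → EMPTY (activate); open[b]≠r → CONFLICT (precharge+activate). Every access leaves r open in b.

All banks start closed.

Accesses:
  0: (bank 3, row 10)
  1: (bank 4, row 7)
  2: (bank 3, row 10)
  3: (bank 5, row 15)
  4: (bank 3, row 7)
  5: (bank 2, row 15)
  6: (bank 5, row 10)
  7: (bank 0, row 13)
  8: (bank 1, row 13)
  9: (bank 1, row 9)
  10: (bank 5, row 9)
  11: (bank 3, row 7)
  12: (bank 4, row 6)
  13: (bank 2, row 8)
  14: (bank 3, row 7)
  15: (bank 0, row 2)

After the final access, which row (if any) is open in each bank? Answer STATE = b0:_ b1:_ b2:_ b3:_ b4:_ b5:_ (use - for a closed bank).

step 0: bank3 None->10 [EMPTY]
step 1: bank4 None->7 [EMPTY]
step 2: bank3 10->10 [HIT]
step 3: bank5 None->15 [EMPTY]
step 4: bank3 10->7 [CONFLICT]
step 5: bank2 None->15 [EMPTY]
step 6: bank5 15->10 [CONFLICT]
step 7: bank0 None->13 [EMPTY]
step 8: bank1 None->13 [EMPTY]
step 9: bank1 13->9 [CONFLICT]
step 10: bank5 10->9 [CONFLICT]
step 11: bank3 7->7 [HIT]
step 12: bank4 7->6 [CONFLICT]
step 13: bank2 15->8 [CONFLICT]
step 14: bank3 7->7 [HIT]
step 15: bank0 13->2 [CONFLICT]

STATE = b0:2 b1:9 b2:8 b3:7 b4:6 b5:9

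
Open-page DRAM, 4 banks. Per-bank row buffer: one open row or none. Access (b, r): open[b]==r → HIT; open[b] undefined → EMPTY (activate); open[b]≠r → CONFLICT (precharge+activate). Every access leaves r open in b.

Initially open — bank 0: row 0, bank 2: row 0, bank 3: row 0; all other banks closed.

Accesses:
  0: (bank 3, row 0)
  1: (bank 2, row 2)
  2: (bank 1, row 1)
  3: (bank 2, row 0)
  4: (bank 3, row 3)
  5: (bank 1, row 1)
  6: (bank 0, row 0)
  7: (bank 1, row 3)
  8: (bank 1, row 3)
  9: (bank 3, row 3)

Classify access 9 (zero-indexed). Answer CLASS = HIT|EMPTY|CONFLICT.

#0 (3,0) H  (was 0)
#1 (2,2) C  (was 0)
#2 (1,1) E
#3 (2,0) C  (was 2)
#4 (3,3) C  (was 0)
#5 (1,1) H  (was 1)
#6 (0,0) H  (was 0)
#7 (1,3) C  (was 1)
#8 (1,3) H  (was 3)
#9 (3,3) H  (was 3)

CLASS = HIT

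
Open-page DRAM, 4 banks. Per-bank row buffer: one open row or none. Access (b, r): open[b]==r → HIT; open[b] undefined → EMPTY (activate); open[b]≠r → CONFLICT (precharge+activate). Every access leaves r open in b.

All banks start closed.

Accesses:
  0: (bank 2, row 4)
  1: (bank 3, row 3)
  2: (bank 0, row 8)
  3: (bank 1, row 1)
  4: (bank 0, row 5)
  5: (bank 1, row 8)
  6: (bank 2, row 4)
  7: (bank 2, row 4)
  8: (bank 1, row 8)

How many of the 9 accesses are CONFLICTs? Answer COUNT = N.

COUNT = 2

0: bank 2 row 4 — prev None → EMPTY
1: bank 3 row 3 — prev None → EMPTY
2: bank 0 row 8 — prev None → EMPTY
3: bank 1 row 1 — prev None → EMPTY
4: bank 0 row 5 — prev 8 → CONFLICT
5: bank 1 row 8 — prev 1 → CONFLICT
6: bank 2 row 4 — prev 4 → HIT
7: bank 2 row 4 — prev 4 → HIT
8: bank 1 row 8 — prev 8 → HIT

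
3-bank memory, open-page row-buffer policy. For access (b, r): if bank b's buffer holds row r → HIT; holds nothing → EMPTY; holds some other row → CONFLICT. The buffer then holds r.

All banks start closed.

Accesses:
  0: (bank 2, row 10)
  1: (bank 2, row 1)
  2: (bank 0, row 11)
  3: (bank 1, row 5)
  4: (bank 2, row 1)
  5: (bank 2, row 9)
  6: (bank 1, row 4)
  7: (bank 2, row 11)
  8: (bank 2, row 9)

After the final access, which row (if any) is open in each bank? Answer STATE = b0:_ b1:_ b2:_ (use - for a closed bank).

STATE = b0:11 b1:4 b2:9

#0 (2,10) E
#1 (2,1) C  (was 10)
#2 (0,11) E
#3 (1,5) E
#4 (2,1) H  (was 1)
#5 (2,9) C  (was 1)
#6 (1,4) C  (was 5)
#7 (2,11) C  (was 9)
#8 (2,9) C  (was 11)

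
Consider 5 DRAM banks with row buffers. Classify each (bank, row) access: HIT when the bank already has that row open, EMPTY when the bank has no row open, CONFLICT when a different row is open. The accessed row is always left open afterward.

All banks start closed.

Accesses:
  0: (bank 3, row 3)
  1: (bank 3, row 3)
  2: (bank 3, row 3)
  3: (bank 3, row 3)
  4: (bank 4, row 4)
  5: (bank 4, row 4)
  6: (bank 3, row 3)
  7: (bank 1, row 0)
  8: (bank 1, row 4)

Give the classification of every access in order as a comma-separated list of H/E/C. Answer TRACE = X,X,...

0: bank 3 row 3 — prev None → EMPTY
1: bank 3 row 3 — prev 3 → HIT
2: bank 3 row 3 — prev 3 → HIT
3: bank 3 row 3 — prev 3 → HIT
4: bank 4 row 4 — prev None → EMPTY
5: bank 4 row 4 — prev 4 → HIT
6: bank 3 row 3 — prev 3 → HIT
7: bank 1 row 0 — prev None → EMPTY
8: bank 1 row 4 — prev 0 → CONFLICT

TRACE = E,H,H,H,E,H,H,E,C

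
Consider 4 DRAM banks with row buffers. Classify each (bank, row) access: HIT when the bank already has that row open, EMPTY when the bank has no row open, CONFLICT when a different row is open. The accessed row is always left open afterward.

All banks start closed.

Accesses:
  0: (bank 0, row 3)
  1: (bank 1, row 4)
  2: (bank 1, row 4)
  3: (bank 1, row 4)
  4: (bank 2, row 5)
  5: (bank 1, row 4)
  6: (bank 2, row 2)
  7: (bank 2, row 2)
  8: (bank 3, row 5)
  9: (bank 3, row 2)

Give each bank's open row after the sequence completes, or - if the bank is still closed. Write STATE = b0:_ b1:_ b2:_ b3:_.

STATE = b0:3 b1:4 b2:2 b3:2

step 0: bank0 None->3 [EMPTY]
step 1: bank1 None->4 [EMPTY]
step 2: bank1 4->4 [HIT]
step 3: bank1 4->4 [HIT]
step 4: bank2 None->5 [EMPTY]
step 5: bank1 4->4 [HIT]
step 6: bank2 5->2 [CONFLICT]
step 7: bank2 2->2 [HIT]
step 8: bank3 None->5 [EMPTY]
step 9: bank3 5->2 [CONFLICT]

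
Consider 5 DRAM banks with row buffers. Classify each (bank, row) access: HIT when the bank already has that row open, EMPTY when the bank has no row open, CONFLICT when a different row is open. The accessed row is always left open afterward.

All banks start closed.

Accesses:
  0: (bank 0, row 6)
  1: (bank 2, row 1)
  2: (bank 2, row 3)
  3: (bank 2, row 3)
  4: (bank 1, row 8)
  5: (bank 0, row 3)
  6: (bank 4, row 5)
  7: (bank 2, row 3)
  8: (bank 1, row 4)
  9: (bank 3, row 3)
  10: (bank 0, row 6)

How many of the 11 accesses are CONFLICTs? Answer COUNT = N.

  [0] b0 r6: no row ⇒ E
  [1] b2 r1: no row ⇒ E
  [2] b2 r3: had r1 ⇒ C
  [3] b2 r3: had r3 ⇒ H
  [4] b1 r8: no row ⇒ E
  [5] b0 r3: had r6 ⇒ C
  [6] b4 r5: no row ⇒ E
  [7] b2 r3: had r3 ⇒ H
  [8] b1 r4: had r8 ⇒ C
  [9] b3 r3: no row ⇒ E
  [10] b0 r6: had r3 ⇒ C

COUNT = 4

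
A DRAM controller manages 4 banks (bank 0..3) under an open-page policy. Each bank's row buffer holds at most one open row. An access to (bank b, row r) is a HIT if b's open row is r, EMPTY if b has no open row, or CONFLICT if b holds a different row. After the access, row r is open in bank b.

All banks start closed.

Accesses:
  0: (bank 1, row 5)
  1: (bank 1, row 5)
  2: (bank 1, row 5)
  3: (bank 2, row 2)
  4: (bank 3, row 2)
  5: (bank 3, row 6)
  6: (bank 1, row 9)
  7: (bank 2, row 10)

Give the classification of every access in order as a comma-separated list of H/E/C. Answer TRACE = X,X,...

#0 (1,5) E
#1 (1,5) H  (was 5)
#2 (1,5) H  (was 5)
#3 (2,2) E
#4 (3,2) E
#5 (3,6) C  (was 2)
#6 (1,9) C  (was 5)
#7 (2,10) C  (was 2)

TRACE = E,H,H,E,E,C,C,C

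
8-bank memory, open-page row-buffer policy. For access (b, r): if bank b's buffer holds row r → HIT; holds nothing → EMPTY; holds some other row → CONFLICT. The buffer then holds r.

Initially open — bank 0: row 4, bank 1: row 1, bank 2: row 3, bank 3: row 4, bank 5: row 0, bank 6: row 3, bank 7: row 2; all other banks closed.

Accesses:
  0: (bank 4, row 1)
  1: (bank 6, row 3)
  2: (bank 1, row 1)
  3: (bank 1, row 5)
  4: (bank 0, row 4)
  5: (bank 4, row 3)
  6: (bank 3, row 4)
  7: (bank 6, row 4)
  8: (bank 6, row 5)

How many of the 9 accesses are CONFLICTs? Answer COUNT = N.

COUNT = 4

0: bank 4 row 1 — prev None → EMPTY
1: bank 6 row 3 — prev 3 → HIT
2: bank 1 row 1 — prev 1 → HIT
3: bank 1 row 5 — prev 1 → CONFLICT
4: bank 0 row 4 — prev 4 → HIT
5: bank 4 row 3 — prev 1 → CONFLICT
6: bank 3 row 4 — prev 4 → HIT
7: bank 6 row 4 — prev 3 → CONFLICT
8: bank 6 row 5 — prev 4 → CONFLICT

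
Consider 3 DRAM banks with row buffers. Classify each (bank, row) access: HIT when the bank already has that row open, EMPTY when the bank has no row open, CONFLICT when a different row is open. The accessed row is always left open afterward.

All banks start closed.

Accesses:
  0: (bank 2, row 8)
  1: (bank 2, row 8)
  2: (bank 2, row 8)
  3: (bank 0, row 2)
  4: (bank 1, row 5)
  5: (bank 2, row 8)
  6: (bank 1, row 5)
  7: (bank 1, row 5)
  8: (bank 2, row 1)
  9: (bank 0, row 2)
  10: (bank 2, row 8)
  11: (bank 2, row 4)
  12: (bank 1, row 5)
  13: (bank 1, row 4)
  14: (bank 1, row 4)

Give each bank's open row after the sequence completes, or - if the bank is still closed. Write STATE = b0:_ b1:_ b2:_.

STATE = b0:2 b1:4 b2:4

#0 (2,8) E
#1 (2,8) H  (was 8)
#2 (2,8) H  (was 8)
#3 (0,2) E
#4 (1,5) E
#5 (2,8) H  (was 8)
#6 (1,5) H  (was 5)
#7 (1,5) H  (was 5)
#8 (2,1) C  (was 8)
#9 (0,2) H  (was 2)
#10 (2,8) C  (was 1)
#11 (2,4) C  (was 8)
#12 (1,5) H  (was 5)
#13 (1,4) C  (was 5)
#14 (1,4) H  (was 4)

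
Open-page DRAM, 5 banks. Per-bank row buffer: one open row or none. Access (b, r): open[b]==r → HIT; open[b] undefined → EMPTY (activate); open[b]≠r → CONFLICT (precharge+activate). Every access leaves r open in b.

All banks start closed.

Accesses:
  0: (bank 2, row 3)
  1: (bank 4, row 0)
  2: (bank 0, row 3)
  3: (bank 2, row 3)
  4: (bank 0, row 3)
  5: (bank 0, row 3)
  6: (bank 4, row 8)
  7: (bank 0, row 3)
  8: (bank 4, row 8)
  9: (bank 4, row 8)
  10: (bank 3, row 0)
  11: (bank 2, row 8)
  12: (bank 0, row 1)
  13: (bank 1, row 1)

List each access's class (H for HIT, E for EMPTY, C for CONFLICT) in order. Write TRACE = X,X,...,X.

TRACE = E,E,E,H,H,H,C,H,H,H,E,C,C,E

0: bank 2 row 3 — prev None → EMPTY
1: bank 4 row 0 — prev None → EMPTY
2: bank 0 row 3 — prev None → EMPTY
3: bank 2 row 3 — prev 3 → HIT
4: bank 0 row 3 — prev 3 → HIT
5: bank 0 row 3 — prev 3 → HIT
6: bank 4 row 8 — prev 0 → CONFLICT
7: bank 0 row 3 — prev 3 → HIT
8: bank 4 row 8 — prev 8 → HIT
9: bank 4 row 8 — prev 8 → HIT
10: bank 3 row 0 — prev None → EMPTY
11: bank 2 row 8 — prev 3 → CONFLICT
12: bank 0 row 1 — prev 3 → CONFLICT
13: bank 1 row 1 — prev None → EMPTY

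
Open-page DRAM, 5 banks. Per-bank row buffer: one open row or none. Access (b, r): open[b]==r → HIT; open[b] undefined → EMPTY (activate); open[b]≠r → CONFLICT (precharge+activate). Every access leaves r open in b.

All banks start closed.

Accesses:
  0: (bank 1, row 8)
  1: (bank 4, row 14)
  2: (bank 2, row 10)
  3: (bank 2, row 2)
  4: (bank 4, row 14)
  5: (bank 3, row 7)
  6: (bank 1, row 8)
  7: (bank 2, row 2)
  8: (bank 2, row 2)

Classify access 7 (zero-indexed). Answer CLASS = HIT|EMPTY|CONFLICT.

CLASS = HIT

  [0] b1 r8: no row ⇒ E
  [1] b4 r14: no row ⇒ E
  [2] b2 r10: no row ⇒ E
  [3] b2 r2: had r10 ⇒ C
  [4] b4 r14: had r14 ⇒ H
  [5] b3 r7: no row ⇒ E
  [6] b1 r8: had r8 ⇒ H
  [7] b2 r2: had r2 ⇒ H
  [8] b2 r2: had r2 ⇒ H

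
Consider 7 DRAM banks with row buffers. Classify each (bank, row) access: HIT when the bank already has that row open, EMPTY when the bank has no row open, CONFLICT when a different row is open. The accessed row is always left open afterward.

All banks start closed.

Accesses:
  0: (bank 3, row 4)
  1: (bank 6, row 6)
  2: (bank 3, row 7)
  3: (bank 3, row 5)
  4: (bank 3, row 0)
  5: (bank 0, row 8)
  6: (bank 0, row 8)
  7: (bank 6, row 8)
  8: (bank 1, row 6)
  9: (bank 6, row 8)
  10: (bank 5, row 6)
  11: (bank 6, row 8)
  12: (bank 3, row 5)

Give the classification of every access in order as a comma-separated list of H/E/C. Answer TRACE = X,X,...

  [0] b3 r4: no row ⇒ E
  [1] b6 r6: no row ⇒ E
  [2] b3 r7: had r4 ⇒ C
  [3] b3 r5: had r7 ⇒ C
  [4] b3 r0: had r5 ⇒ C
  [5] b0 r8: no row ⇒ E
  [6] b0 r8: had r8 ⇒ H
  [7] b6 r8: had r6 ⇒ C
  [8] b1 r6: no row ⇒ E
  [9] b6 r8: had r8 ⇒ H
  [10] b5 r6: no row ⇒ E
  [11] b6 r8: had r8 ⇒ H
  [12] b3 r5: had r0 ⇒ C

TRACE = E,E,C,C,C,E,H,C,E,H,E,H,C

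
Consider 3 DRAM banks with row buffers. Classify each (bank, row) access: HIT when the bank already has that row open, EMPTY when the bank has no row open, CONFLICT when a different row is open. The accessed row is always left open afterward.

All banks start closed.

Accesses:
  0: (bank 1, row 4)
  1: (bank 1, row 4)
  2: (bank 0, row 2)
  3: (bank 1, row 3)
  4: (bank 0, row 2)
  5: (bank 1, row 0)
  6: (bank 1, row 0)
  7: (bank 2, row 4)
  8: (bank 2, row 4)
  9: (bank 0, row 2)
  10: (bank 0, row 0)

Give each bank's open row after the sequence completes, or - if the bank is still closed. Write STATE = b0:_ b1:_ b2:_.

STATE = b0:0 b1:0 b2:4

  [0] b1 r4: no row ⇒ E
  [1] b1 r4: had r4 ⇒ H
  [2] b0 r2: no row ⇒ E
  [3] b1 r3: had r4 ⇒ C
  [4] b0 r2: had r2 ⇒ H
  [5] b1 r0: had r3 ⇒ C
  [6] b1 r0: had r0 ⇒ H
  [7] b2 r4: no row ⇒ E
  [8] b2 r4: had r4 ⇒ H
  [9] b0 r2: had r2 ⇒ H
  [10] b0 r0: had r2 ⇒ C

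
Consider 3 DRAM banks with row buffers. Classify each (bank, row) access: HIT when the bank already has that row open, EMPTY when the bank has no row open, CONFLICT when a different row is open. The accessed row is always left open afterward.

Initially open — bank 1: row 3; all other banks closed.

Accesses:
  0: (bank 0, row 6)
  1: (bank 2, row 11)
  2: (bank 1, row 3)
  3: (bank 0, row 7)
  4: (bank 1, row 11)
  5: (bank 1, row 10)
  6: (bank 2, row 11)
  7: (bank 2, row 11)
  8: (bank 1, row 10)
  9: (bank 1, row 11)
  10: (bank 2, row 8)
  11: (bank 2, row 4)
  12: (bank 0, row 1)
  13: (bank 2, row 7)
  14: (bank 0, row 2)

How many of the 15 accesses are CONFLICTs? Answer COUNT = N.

COUNT = 9

  [0] b0 r6: no row ⇒ E
  [1] b2 r11: no row ⇒ E
  [2] b1 r3: had r3 ⇒ H
  [3] b0 r7: had r6 ⇒ C
  [4] b1 r11: had r3 ⇒ C
  [5] b1 r10: had r11 ⇒ C
  [6] b2 r11: had r11 ⇒ H
  [7] b2 r11: had r11 ⇒ H
  [8] b1 r10: had r10 ⇒ H
  [9] b1 r11: had r10 ⇒ C
  [10] b2 r8: had r11 ⇒ C
  [11] b2 r4: had r8 ⇒ C
  [12] b0 r1: had r7 ⇒ C
  [13] b2 r7: had r4 ⇒ C
  [14] b0 r2: had r1 ⇒ C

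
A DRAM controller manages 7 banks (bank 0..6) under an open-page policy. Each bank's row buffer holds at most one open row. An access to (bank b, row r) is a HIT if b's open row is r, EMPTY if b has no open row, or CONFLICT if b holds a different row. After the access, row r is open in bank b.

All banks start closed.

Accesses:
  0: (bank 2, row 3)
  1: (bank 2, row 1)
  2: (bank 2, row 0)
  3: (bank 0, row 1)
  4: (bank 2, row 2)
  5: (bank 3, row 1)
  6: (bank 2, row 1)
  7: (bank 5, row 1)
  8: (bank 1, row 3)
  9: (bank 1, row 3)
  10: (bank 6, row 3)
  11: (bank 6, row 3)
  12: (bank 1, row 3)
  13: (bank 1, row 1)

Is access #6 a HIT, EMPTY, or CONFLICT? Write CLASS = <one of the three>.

CLASS = CONFLICT

0: bank 2 row 3 — prev None → EMPTY
1: bank 2 row 1 — prev 3 → CONFLICT
2: bank 2 row 0 — prev 1 → CONFLICT
3: bank 0 row 1 — prev None → EMPTY
4: bank 2 row 2 — prev 0 → CONFLICT
5: bank 3 row 1 — prev None → EMPTY
6: bank 2 row 1 — prev 2 → CONFLICT
7: bank 5 row 1 — prev None → EMPTY
8: bank 1 row 3 — prev None → EMPTY
9: bank 1 row 3 — prev 3 → HIT
10: bank 6 row 3 — prev None → EMPTY
11: bank 6 row 3 — prev 3 → HIT
12: bank 1 row 3 — prev 3 → HIT
13: bank 1 row 1 — prev 3 → CONFLICT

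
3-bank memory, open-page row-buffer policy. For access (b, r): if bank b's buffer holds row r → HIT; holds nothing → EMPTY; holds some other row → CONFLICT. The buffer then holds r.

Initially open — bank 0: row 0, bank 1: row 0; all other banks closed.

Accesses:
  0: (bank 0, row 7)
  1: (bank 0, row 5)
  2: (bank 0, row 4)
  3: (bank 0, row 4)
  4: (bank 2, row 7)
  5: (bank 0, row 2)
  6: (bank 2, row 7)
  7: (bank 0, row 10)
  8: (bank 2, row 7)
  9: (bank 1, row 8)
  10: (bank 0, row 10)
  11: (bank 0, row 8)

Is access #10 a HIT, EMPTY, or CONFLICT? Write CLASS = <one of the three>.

#0 (0,7) C  (was 0)
#1 (0,5) C  (was 7)
#2 (0,4) C  (was 5)
#3 (0,4) H  (was 4)
#4 (2,7) E
#5 (0,2) C  (was 4)
#6 (2,7) H  (was 7)
#7 (0,10) C  (was 2)
#8 (2,7) H  (was 7)
#9 (1,8) C  (was 0)
#10 (0,10) H  (was 10)
#11 (0,8) C  (was 10)

CLASS = HIT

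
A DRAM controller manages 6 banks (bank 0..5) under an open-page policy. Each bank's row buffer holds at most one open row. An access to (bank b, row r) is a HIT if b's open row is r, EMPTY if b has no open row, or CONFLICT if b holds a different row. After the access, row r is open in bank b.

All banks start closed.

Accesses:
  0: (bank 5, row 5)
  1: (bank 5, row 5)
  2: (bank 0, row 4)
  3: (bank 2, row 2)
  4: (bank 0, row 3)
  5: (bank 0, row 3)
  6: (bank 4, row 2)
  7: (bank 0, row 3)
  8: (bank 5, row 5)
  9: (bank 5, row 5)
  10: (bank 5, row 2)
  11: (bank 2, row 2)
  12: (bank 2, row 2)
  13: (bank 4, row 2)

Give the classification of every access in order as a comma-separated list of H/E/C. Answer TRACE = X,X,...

#0 (5,5) E
#1 (5,5) H  (was 5)
#2 (0,4) E
#3 (2,2) E
#4 (0,3) C  (was 4)
#5 (0,3) H  (was 3)
#6 (4,2) E
#7 (0,3) H  (was 3)
#8 (5,5) H  (was 5)
#9 (5,5) H  (was 5)
#10 (5,2) C  (was 5)
#11 (2,2) H  (was 2)
#12 (2,2) H  (was 2)
#13 (4,2) H  (was 2)

TRACE = E,H,E,E,C,H,E,H,H,H,C,H,H,H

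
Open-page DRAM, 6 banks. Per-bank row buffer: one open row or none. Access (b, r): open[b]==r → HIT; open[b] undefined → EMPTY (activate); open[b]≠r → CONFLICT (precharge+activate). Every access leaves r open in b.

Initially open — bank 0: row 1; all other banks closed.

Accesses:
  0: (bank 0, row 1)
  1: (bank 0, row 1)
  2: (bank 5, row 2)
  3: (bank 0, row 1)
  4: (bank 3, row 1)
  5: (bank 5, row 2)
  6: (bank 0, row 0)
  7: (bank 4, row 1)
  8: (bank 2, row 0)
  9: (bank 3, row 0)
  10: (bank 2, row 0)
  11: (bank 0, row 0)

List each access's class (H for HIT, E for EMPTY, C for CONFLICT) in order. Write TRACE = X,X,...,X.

TRACE = H,H,E,H,E,H,C,E,E,C,H,H

0: bank 0 row 1 — prev 1 → HIT
1: bank 0 row 1 — prev 1 → HIT
2: bank 5 row 2 — prev None → EMPTY
3: bank 0 row 1 — prev 1 → HIT
4: bank 3 row 1 — prev None → EMPTY
5: bank 5 row 2 — prev 2 → HIT
6: bank 0 row 0 — prev 1 → CONFLICT
7: bank 4 row 1 — prev None → EMPTY
8: bank 2 row 0 — prev None → EMPTY
9: bank 3 row 0 — prev 1 → CONFLICT
10: bank 2 row 0 — prev 0 → HIT
11: bank 0 row 0 — prev 0 → HIT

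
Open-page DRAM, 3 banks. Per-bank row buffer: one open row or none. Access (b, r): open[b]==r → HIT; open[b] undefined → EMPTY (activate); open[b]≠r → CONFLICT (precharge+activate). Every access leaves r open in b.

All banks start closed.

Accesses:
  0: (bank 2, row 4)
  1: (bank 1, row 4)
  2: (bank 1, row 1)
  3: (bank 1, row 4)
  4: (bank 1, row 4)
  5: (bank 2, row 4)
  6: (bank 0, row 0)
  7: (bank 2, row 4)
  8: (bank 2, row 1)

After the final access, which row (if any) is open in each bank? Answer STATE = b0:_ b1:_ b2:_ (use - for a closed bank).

  [0] b2 r4: no row ⇒ E
  [1] b1 r4: no row ⇒ E
  [2] b1 r1: had r4 ⇒ C
  [3] b1 r4: had r1 ⇒ C
  [4] b1 r4: had r4 ⇒ H
  [5] b2 r4: had r4 ⇒ H
  [6] b0 r0: no row ⇒ E
  [7] b2 r4: had r4 ⇒ H
  [8] b2 r1: had r4 ⇒ C

STATE = b0:0 b1:4 b2:1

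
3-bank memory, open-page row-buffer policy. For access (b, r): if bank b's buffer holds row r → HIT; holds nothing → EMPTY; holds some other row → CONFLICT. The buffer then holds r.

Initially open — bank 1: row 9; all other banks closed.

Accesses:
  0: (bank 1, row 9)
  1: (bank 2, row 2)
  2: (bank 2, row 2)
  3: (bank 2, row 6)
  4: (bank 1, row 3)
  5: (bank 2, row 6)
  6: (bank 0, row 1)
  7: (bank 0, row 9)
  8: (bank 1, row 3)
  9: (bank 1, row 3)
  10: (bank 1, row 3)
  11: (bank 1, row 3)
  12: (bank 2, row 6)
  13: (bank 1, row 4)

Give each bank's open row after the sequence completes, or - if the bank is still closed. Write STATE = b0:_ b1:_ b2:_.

0: bank 1 row 9 — prev 9 → HIT
1: bank 2 row 2 — prev None → EMPTY
2: bank 2 row 2 — prev 2 → HIT
3: bank 2 row 6 — prev 2 → CONFLICT
4: bank 1 row 3 — prev 9 → CONFLICT
5: bank 2 row 6 — prev 6 → HIT
6: bank 0 row 1 — prev None → EMPTY
7: bank 0 row 9 — prev 1 → CONFLICT
8: bank 1 row 3 — prev 3 → HIT
9: bank 1 row 3 — prev 3 → HIT
10: bank 1 row 3 — prev 3 → HIT
11: bank 1 row 3 — prev 3 → HIT
12: bank 2 row 6 — prev 6 → HIT
13: bank 1 row 4 — prev 3 → CONFLICT

STATE = b0:9 b1:4 b2:6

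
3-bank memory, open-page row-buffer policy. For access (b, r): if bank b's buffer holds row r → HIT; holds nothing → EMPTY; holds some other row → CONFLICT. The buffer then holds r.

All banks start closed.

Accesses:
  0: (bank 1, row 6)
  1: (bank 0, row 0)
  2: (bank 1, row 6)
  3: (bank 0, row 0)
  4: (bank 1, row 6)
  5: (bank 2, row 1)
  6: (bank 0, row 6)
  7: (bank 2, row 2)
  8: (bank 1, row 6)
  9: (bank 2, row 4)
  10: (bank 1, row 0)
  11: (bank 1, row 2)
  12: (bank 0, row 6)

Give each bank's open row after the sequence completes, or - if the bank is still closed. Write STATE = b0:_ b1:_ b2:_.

STATE = b0:6 b1:2 b2:4

0: bank 1 row 6 — prev None → EMPTY
1: bank 0 row 0 — prev None → EMPTY
2: bank 1 row 6 — prev 6 → HIT
3: bank 0 row 0 — prev 0 → HIT
4: bank 1 row 6 — prev 6 → HIT
5: bank 2 row 1 — prev None → EMPTY
6: bank 0 row 6 — prev 0 → CONFLICT
7: bank 2 row 2 — prev 1 → CONFLICT
8: bank 1 row 6 — prev 6 → HIT
9: bank 2 row 4 — prev 2 → CONFLICT
10: bank 1 row 0 — prev 6 → CONFLICT
11: bank 1 row 2 — prev 0 → CONFLICT
12: bank 0 row 6 — prev 6 → HIT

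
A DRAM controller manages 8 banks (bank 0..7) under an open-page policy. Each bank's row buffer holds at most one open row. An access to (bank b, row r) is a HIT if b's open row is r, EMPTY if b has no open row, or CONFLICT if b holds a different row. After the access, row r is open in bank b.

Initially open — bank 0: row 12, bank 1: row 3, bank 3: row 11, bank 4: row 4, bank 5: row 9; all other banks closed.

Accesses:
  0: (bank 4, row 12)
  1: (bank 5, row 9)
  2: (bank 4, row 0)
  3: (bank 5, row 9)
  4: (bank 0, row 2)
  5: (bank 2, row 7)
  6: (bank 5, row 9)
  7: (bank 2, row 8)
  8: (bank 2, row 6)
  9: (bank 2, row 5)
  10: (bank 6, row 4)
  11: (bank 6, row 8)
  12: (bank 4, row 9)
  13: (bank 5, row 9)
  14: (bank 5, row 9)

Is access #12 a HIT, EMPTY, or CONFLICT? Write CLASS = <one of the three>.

CLASS = CONFLICT

0: bank 4 row 12 — prev 4 → CONFLICT
1: bank 5 row 9 — prev 9 → HIT
2: bank 4 row 0 — prev 12 → CONFLICT
3: bank 5 row 9 — prev 9 → HIT
4: bank 0 row 2 — prev 12 → CONFLICT
5: bank 2 row 7 — prev None → EMPTY
6: bank 5 row 9 — prev 9 → HIT
7: bank 2 row 8 — prev 7 → CONFLICT
8: bank 2 row 6 — prev 8 → CONFLICT
9: bank 2 row 5 — prev 6 → CONFLICT
10: bank 6 row 4 — prev None → EMPTY
11: bank 6 row 8 — prev 4 → CONFLICT
12: bank 4 row 9 — prev 0 → CONFLICT
13: bank 5 row 9 — prev 9 → HIT
14: bank 5 row 9 — prev 9 → HIT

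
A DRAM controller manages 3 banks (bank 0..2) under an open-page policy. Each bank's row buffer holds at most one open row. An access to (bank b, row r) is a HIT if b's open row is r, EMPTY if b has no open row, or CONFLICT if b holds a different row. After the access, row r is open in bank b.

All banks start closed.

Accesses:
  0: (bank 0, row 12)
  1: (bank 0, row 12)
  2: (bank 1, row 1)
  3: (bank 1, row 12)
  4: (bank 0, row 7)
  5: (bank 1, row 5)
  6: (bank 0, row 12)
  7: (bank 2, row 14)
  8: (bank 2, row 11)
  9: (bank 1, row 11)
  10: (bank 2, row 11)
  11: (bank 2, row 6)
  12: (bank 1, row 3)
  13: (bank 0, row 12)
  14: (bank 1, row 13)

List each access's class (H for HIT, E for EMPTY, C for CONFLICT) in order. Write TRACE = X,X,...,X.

TRACE = E,H,E,C,C,C,C,E,C,C,H,C,C,H,C

#0 (0,12) E
#1 (0,12) H  (was 12)
#2 (1,1) E
#3 (1,12) C  (was 1)
#4 (0,7) C  (was 12)
#5 (1,5) C  (was 12)
#6 (0,12) C  (was 7)
#7 (2,14) E
#8 (2,11) C  (was 14)
#9 (1,11) C  (was 5)
#10 (2,11) H  (was 11)
#11 (2,6) C  (was 11)
#12 (1,3) C  (was 11)
#13 (0,12) H  (was 12)
#14 (1,13) C  (was 3)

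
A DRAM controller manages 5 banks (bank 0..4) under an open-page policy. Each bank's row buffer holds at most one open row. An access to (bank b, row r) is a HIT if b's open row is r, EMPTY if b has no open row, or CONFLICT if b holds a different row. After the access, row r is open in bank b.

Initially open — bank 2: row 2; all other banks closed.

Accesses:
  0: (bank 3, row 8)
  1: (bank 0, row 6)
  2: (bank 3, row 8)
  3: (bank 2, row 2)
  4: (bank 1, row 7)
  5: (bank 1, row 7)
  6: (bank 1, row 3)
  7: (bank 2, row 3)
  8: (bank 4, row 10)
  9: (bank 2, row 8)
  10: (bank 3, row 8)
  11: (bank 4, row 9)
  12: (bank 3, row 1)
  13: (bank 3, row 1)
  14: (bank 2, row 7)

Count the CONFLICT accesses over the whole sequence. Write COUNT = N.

  [0] b3 r8: no row ⇒ E
  [1] b0 r6: no row ⇒ E
  [2] b3 r8: had r8 ⇒ H
  [3] b2 r2: had r2 ⇒ H
  [4] b1 r7: no row ⇒ E
  [5] b1 r7: had r7 ⇒ H
  [6] b1 r3: had r7 ⇒ C
  [7] b2 r3: had r2 ⇒ C
  [8] b4 r10: no row ⇒ E
  [9] b2 r8: had r3 ⇒ C
  [10] b3 r8: had r8 ⇒ H
  [11] b4 r9: had r10 ⇒ C
  [12] b3 r1: had r8 ⇒ C
  [13] b3 r1: had r1 ⇒ H
  [14] b2 r7: had r8 ⇒ C

COUNT = 6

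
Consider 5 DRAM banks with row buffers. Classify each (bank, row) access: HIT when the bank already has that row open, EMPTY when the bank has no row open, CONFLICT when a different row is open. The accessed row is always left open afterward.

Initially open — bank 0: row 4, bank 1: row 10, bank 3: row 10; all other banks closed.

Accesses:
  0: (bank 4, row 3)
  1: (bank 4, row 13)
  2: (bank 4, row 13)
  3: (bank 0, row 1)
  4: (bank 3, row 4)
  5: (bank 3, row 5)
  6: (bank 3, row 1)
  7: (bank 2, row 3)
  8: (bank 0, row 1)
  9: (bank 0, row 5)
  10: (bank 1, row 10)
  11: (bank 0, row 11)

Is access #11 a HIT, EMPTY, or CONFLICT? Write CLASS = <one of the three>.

step 0: bank4 None->3 [EMPTY]
step 1: bank4 3->13 [CONFLICT]
step 2: bank4 13->13 [HIT]
step 3: bank0 4->1 [CONFLICT]
step 4: bank3 10->4 [CONFLICT]
step 5: bank3 4->5 [CONFLICT]
step 6: bank3 5->1 [CONFLICT]
step 7: bank2 None->3 [EMPTY]
step 8: bank0 1->1 [HIT]
step 9: bank0 1->5 [CONFLICT]
step 10: bank1 10->10 [HIT]
step 11: bank0 5->11 [CONFLICT]

CLASS = CONFLICT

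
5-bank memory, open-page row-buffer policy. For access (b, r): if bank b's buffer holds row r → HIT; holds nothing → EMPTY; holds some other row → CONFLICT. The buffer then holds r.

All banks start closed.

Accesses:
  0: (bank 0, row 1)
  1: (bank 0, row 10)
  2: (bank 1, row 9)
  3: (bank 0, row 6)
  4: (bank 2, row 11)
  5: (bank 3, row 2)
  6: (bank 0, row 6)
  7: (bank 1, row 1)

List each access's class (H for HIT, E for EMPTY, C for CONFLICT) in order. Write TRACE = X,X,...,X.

step 0: bank0 None->1 [EMPTY]
step 1: bank0 1->10 [CONFLICT]
step 2: bank1 None->9 [EMPTY]
step 3: bank0 10->6 [CONFLICT]
step 4: bank2 None->11 [EMPTY]
step 5: bank3 None->2 [EMPTY]
step 6: bank0 6->6 [HIT]
step 7: bank1 9->1 [CONFLICT]

TRACE = E,C,E,C,E,E,H,C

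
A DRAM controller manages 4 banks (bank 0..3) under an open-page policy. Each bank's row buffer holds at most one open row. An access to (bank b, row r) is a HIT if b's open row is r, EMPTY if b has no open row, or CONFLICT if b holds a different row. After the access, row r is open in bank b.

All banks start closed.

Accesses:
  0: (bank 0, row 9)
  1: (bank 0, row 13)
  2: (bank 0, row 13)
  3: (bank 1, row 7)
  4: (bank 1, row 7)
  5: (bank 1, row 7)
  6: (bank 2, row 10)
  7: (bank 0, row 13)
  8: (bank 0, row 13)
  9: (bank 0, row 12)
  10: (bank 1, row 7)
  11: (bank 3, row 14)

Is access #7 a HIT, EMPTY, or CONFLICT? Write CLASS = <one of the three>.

CLASS = HIT

  [0] b0 r9: no row ⇒ E
  [1] b0 r13: had r9 ⇒ C
  [2] b0 r13: had r13 ⇒ H
  [3] b1 r7: no row ⇒ E
  [4] b1 r7: had r7 ⇒ H
  [5] b1 r7: had r7 ⇒ H
  [6] b2 r10: no row ⇒ E
  [7] b0 r13: had r13 ⇒ H
  [8] b0 r13: had r13 ⇒ H
  [9] b0 r12: had r13 ⇒ C
  [10] b1 r7: had r7 ⇒ H
  [11] b3 r14: no row ⇒ E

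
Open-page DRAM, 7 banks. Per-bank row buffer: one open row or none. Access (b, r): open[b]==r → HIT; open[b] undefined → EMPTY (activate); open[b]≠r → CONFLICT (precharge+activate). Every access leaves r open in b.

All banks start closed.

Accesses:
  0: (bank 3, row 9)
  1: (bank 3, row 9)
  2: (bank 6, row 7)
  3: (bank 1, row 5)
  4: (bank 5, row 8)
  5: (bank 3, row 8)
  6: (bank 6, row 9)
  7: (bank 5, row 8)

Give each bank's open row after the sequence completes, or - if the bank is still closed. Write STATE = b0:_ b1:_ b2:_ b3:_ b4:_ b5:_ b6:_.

STATE = b0:- b1:5 b2:- b3:8 b4:- b5:8 b6:9

  [0] b3 r9: no row ⇒ E
  [1] b3 r9: had r9 ⇒ H
  [2] b6 r7: no row ⇒ E
  [3] b1 r5: no row ⇒ E
  [4] b5 r8: no row ⇒ E
  [5] b3 r8: had r9 ⇒ C
  [6] b6 r9: had r7 ⇒ C
  [7] b5 r8: had r8 ⇒ H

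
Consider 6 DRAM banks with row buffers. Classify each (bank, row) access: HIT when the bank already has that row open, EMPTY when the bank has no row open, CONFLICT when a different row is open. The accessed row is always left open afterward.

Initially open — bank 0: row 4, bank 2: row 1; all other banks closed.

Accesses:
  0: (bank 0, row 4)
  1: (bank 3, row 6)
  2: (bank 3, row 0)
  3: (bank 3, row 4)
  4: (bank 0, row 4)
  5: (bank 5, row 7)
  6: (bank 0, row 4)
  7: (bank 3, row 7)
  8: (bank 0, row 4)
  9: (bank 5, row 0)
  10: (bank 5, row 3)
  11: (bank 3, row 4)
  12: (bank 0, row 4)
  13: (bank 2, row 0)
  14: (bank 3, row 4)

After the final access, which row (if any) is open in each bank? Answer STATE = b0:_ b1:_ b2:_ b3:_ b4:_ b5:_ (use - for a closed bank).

  [0] b0 r4: had r4 ⇒ H
  [1] b3 r6: no row ⇒ E
  [2] b3 r0: had r6 ⇒ C
  [3] b3 r4: had r0 ⇒ C
  [4] b0 r4: had r4 ⇒ H
  [5] b5 r7: no row ⇒ E
  [6] b0 r4: had r4 ⇒ H
  [7] b3 r7: had r4 ⇒ C
  [8] b0 r4: had r4 ⇒ H
  [9] b5 r0: had r7 ⇒ C
  [10] b5 r3: had r0 ⇒ C
  [11] b3 r4: had r7 ⇒ C
  [12] b0 r4: had r4 ⇒ H
  [13] b2 r0: had r1 ⇒ C
  [14] b3 r4: had r4 ⇒ H

STATE = b0:4 b1:- b2:0 b3:4 b4:- b5:3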